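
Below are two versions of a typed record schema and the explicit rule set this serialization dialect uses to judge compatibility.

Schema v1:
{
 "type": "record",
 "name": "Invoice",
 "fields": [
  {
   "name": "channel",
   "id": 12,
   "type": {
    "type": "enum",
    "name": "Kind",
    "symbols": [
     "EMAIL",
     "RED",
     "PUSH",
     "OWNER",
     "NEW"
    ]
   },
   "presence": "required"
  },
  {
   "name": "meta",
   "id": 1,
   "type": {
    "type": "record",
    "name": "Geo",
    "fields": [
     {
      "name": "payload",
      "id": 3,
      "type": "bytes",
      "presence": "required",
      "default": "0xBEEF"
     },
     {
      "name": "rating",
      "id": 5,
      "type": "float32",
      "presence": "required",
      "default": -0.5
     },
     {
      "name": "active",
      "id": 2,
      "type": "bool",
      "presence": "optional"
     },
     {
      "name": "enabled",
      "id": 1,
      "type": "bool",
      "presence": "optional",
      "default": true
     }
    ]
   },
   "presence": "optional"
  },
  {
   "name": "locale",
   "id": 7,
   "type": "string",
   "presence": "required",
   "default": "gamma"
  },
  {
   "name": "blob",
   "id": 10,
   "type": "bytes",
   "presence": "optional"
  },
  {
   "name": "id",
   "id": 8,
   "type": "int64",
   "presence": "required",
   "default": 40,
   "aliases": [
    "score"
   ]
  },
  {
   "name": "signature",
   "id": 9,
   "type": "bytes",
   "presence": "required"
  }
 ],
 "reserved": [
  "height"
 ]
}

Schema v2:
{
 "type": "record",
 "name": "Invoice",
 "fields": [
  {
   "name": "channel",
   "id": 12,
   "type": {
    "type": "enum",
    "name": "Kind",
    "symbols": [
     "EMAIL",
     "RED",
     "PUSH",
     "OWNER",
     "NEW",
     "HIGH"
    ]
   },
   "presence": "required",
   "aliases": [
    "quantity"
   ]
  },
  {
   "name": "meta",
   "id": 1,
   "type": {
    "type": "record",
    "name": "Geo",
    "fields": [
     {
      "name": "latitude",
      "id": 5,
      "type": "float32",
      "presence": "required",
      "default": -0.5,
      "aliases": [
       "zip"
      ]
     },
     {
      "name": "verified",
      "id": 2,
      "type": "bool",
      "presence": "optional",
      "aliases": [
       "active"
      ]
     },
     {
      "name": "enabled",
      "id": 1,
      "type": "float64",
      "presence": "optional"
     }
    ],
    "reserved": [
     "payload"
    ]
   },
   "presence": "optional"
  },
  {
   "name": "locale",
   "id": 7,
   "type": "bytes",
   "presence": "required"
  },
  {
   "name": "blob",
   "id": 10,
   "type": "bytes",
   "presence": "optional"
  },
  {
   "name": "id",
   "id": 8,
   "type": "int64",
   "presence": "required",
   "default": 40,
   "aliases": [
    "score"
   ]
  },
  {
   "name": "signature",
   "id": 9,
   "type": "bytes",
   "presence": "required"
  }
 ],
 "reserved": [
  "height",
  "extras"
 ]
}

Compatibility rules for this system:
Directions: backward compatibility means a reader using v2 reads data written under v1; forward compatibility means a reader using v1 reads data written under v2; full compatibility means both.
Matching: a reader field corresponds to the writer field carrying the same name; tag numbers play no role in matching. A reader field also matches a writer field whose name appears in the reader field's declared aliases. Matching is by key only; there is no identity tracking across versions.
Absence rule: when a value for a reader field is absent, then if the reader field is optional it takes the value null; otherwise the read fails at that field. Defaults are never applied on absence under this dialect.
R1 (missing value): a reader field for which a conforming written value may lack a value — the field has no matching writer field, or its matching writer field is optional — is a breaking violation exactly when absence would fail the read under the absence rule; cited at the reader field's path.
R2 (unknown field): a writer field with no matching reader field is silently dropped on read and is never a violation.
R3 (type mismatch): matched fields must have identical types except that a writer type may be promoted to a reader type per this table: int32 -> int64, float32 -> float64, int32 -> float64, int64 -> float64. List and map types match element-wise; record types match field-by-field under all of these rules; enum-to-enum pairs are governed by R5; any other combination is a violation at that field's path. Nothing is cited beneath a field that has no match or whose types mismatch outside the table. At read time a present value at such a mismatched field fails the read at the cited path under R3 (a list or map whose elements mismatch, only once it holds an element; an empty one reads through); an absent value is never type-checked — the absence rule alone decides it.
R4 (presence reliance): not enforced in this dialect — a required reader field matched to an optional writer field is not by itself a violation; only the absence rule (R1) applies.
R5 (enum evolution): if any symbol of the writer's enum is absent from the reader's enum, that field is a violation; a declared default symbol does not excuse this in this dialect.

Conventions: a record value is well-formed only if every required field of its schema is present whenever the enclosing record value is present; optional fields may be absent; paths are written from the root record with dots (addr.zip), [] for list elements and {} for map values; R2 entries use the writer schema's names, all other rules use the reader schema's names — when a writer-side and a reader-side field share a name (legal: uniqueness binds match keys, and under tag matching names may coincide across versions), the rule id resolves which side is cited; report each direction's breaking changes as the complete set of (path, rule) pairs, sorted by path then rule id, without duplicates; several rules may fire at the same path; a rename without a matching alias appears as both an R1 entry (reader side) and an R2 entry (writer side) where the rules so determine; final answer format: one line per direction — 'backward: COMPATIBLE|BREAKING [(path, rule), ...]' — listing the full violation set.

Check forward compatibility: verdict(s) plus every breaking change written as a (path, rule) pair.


the writer's type comes first in each Invoice pair
forward pass over Invoice, reader schema v1, writer schema v2:
  channel: Kind -> Kind, writer required; from channel
  meta: Geo -> Geo, writer optional; from meta
  locale: bytes -> string, writer required; from locale
  blob: bytes -> bytes, writer optional; from blob
  id: int64 -> int64, writer required; from id
  signature: bytes -> bytes, writer required; from signature
  meta.payload has no writer counterpart
  meta.rating has no writer counterpart
  meta.active has no writer counterpart
  meta.enabled: float64 -> bool, writer optional; from meta.enabled
  writer meta.latitude: unknown to reader
  writer meta.verified: unknown to reader
  breaking: (channel, R5)
  breaking: (locale, R3)
  breaking: (meta.enabled, R3)
  breaking: (meta.payload, R1)
  breaking: (meta.rating, R1)
  forward on Invoice therefore BREAKING (5)
the rest of the Invoice diff is inert for this question:
  renamed field active to verified in record Geo (alias active declared on the renamed field) -> fires no rule on Invoice, leaving the asked answer as it is

forward: BREAKING [(channel, R5), (locale, R3), (meta.enabled, R3), (meta.payload, R1), (meta.rating, R1)]


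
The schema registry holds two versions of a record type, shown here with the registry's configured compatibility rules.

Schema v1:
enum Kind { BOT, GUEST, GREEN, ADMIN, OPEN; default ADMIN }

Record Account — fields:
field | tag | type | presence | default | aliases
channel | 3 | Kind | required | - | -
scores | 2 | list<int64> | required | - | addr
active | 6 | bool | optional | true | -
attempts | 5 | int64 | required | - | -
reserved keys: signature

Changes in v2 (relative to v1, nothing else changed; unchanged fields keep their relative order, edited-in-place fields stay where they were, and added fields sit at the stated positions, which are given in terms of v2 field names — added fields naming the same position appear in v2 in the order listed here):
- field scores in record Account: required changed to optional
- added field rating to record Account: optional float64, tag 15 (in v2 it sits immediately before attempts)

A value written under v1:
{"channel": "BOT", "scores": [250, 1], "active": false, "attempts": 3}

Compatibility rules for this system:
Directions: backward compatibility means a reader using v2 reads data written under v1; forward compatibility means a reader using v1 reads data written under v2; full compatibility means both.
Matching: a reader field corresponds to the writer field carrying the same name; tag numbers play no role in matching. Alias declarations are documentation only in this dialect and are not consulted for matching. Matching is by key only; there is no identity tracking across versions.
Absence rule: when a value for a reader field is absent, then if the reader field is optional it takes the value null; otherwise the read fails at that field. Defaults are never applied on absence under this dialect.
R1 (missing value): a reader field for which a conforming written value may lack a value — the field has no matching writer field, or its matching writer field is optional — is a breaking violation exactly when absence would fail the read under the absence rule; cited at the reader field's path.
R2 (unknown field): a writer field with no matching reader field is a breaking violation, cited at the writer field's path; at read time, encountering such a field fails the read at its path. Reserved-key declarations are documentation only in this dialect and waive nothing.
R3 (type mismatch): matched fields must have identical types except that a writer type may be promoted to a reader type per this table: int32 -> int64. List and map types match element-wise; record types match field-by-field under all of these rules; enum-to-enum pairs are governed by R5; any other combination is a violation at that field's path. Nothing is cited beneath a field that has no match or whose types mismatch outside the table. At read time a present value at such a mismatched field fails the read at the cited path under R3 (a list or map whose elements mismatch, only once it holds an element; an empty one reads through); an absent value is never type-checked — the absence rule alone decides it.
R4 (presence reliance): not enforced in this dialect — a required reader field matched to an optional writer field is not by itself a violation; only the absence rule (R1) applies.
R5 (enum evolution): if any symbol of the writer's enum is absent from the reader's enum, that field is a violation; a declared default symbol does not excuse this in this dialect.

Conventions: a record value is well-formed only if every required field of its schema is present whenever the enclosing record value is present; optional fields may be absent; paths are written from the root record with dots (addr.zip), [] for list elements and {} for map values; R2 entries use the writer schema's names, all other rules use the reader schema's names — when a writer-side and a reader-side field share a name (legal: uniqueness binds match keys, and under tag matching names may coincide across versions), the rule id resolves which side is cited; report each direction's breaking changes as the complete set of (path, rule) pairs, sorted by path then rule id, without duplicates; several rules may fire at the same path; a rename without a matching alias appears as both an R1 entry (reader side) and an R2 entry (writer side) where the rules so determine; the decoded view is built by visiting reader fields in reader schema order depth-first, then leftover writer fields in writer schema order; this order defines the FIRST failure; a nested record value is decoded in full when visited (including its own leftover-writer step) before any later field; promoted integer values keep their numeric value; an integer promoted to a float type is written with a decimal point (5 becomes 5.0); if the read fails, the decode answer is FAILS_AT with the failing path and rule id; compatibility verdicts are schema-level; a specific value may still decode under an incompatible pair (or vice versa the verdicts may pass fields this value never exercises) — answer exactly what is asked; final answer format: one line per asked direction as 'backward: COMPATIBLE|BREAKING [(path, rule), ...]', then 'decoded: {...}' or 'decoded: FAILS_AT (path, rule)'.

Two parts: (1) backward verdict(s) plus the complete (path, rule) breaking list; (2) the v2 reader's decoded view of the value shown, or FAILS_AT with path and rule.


the writer's type comes first in each Account pair
backward for Account (reader v2, writer v1):
  channel: paired with writer channel (Kind -> Kind; writer required)
  scores: paired with writer scores (list<int64> -> list<int64>; writer required)
  active: paired with writer active (bool -> bool; writer optional)
  rating: no writer match
  attempts: paired with writer attempts (int64 -> int64; writer required)
  => no violations; backward on Account: COMPATIBLE
decode walk for Account under reader schema v2:
  channel := "BOT"
  scores := [250, 1]
  active := false
  rating := null (absent, optional -> null)
  attempts := 3
  => decoded: {"channel": "BOT", "scores": [250, 1], "active": false, "rating": null, "attempts": 3}
the other Account changes do not affect what is asked:
  field scores in record Account: required changed to optional -> fires only in the forward direction of Account, which is not asked here

backward: COMPATIBLE []; decoded: {"channel": "BOT", "scores": [250, 1], "active": false, "rating": null, "attempts": 3}


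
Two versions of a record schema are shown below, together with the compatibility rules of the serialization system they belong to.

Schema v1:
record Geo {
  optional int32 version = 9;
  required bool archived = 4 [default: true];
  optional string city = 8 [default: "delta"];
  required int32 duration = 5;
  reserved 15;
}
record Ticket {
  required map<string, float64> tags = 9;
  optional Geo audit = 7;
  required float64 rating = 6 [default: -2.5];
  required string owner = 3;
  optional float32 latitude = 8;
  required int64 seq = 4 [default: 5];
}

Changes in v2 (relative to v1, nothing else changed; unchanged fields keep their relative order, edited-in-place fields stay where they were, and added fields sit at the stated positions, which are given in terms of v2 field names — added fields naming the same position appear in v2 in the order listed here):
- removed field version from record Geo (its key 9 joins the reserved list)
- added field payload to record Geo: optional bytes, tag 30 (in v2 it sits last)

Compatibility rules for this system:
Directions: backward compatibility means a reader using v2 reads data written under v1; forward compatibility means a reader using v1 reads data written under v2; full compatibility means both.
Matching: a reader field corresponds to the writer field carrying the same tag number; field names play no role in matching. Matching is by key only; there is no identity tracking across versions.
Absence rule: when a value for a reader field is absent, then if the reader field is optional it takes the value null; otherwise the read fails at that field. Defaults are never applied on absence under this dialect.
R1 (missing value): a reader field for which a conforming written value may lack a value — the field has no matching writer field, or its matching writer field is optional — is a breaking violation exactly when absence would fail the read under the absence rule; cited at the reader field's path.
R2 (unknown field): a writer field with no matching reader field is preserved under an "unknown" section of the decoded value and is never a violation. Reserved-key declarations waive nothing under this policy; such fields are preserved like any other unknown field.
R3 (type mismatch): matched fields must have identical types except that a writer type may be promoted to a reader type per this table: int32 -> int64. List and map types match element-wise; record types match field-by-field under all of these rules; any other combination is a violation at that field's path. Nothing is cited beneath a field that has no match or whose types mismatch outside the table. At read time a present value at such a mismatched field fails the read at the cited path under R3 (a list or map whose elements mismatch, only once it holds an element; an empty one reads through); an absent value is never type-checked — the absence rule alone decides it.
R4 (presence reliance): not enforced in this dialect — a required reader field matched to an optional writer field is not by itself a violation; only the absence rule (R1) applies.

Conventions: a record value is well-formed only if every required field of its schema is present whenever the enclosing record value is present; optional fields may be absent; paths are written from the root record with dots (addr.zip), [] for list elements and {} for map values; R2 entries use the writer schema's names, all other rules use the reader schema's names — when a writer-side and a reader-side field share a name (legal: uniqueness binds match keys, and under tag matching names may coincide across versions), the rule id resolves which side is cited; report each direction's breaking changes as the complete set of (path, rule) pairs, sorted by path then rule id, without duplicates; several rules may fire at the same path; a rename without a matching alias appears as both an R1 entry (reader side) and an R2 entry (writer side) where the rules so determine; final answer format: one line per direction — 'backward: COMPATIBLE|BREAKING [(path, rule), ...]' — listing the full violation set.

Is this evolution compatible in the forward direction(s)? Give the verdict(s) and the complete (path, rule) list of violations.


forward: COMPATIBLE []

each type pair in Ticket: writer, then reader
forward analysis of Ticket with v1 as reader and v2 as writer:
  tags: paired with writer tags (map<string, float64> -> map<string, float64>; writer required)
  audit: paired with writer audit (Geo -> Geo; writer optional)
  rating: paired with writer rating (float64 -> float64; writer required)
  owner: paired with writer owner (string -> string; writer required)
  latitude: paired with writer latitude (float32 -> float32; writer optional)
  seq: paired with writer seq (int64 -> int64; writer required)
  no writer field matches reader audit.version
  audit.archived: paired with writer audit.archived (bool -> bool; writer required)
  audit.city: paired with writer audit.city (string -> string; writer optional)
  audit.duration: paired with writer audit.duration (int32 -> int32; writer required)
  leftover writer field: audit.payload
  => no violations; forward on Ticket: COMPATIBLE
checking off the Ticket differences that do not matter here:
  removed field version from record Geo (its key 9 joins the reserved list) -> fires no rule on Ticket, leaving the asked answer as it is
  added field payload to record Geo: optional bytes, tag 30 (in v2 it sits last) -> fires no rule on Ticket, leaving the asked answer as it is


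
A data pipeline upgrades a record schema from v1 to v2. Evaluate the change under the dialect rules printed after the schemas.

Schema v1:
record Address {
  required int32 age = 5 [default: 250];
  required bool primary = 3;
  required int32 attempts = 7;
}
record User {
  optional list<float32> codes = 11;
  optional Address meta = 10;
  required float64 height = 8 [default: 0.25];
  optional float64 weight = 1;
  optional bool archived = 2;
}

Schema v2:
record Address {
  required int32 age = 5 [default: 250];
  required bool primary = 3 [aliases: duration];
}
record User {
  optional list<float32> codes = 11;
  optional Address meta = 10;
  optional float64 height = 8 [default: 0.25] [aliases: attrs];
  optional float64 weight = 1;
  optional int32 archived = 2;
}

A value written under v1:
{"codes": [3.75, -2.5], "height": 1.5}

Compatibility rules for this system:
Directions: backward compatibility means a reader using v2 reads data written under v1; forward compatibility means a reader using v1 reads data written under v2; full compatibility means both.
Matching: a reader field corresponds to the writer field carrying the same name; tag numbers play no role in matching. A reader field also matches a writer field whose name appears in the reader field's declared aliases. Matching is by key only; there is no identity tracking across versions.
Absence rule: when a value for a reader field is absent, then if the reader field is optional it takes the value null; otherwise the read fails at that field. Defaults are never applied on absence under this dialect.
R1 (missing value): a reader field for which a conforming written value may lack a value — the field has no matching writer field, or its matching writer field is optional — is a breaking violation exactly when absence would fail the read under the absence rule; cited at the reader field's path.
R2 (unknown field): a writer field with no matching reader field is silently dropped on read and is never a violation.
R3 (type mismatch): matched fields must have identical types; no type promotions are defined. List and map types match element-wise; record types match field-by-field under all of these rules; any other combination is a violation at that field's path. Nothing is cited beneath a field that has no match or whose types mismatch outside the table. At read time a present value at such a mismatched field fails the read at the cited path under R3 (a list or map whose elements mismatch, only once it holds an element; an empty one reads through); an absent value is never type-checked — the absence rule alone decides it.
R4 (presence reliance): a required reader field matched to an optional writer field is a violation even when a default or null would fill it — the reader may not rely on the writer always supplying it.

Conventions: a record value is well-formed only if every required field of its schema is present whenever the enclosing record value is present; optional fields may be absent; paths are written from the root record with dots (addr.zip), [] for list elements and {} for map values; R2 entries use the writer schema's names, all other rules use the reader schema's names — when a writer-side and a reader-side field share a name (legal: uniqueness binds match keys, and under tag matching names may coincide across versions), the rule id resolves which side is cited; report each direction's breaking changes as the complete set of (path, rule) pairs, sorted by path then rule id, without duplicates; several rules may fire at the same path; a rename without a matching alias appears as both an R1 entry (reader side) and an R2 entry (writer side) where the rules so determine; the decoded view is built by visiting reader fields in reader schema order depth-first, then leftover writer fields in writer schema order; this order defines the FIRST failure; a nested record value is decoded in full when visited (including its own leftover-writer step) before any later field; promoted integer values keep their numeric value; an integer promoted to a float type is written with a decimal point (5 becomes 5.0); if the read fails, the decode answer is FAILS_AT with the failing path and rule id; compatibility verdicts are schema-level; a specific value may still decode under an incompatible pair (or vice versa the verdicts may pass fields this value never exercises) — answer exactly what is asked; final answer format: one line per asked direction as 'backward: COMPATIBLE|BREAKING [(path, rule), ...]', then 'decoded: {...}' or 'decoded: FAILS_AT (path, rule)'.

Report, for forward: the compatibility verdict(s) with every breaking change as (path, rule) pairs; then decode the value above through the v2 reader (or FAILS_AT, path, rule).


forward: BREAKING [(archived, R3), (height, R1), (height, R4), (meta.attempts, R1)]; decoded: {"codes": [3.75, -2.5], "meta": null, "height": 1.5, "weight": null, "archived": null}

each type pair in User: writer, then reader
forward on User — v1 reading data written by v2:
  codes: paired with writer codes (list<float32> -> list<float32>; writer optional)
  meta: paired with writer meta (Address -> Address; writer optional)
  height: paired with writer height (float64 -> float64; writer optional)
  weight: paired with writer weight (float64 -> float64; writer optional)
  archived: paired with writer archived (int32 -> bool; writer optional)
  meta.age: paired with writer meta.age (int32 -> int32; writer required)
  meta.primary: paired with writer meta.primary (bool -> bool; writer required)
  meta.attempts has no writer counterpart
  breaking: (archived, R3)
  breaking: (height, R1)
  breaking: (height, R4)
  breaking: (meta.attempts, R1)
  forward on User therefore BREAKING (4)
migrating the User value to v2:
  codes := [3.75, -2.5]
  meta := null (absent, optional -> null)
  height := 1.5
  weight := null (absent, optional -> null)
  archived := null (absent, optional -> null)
  => decoded: {"codes": [3.75, -2.5], "meta": null, "height": 1.5, "weight": null, "archived": null}


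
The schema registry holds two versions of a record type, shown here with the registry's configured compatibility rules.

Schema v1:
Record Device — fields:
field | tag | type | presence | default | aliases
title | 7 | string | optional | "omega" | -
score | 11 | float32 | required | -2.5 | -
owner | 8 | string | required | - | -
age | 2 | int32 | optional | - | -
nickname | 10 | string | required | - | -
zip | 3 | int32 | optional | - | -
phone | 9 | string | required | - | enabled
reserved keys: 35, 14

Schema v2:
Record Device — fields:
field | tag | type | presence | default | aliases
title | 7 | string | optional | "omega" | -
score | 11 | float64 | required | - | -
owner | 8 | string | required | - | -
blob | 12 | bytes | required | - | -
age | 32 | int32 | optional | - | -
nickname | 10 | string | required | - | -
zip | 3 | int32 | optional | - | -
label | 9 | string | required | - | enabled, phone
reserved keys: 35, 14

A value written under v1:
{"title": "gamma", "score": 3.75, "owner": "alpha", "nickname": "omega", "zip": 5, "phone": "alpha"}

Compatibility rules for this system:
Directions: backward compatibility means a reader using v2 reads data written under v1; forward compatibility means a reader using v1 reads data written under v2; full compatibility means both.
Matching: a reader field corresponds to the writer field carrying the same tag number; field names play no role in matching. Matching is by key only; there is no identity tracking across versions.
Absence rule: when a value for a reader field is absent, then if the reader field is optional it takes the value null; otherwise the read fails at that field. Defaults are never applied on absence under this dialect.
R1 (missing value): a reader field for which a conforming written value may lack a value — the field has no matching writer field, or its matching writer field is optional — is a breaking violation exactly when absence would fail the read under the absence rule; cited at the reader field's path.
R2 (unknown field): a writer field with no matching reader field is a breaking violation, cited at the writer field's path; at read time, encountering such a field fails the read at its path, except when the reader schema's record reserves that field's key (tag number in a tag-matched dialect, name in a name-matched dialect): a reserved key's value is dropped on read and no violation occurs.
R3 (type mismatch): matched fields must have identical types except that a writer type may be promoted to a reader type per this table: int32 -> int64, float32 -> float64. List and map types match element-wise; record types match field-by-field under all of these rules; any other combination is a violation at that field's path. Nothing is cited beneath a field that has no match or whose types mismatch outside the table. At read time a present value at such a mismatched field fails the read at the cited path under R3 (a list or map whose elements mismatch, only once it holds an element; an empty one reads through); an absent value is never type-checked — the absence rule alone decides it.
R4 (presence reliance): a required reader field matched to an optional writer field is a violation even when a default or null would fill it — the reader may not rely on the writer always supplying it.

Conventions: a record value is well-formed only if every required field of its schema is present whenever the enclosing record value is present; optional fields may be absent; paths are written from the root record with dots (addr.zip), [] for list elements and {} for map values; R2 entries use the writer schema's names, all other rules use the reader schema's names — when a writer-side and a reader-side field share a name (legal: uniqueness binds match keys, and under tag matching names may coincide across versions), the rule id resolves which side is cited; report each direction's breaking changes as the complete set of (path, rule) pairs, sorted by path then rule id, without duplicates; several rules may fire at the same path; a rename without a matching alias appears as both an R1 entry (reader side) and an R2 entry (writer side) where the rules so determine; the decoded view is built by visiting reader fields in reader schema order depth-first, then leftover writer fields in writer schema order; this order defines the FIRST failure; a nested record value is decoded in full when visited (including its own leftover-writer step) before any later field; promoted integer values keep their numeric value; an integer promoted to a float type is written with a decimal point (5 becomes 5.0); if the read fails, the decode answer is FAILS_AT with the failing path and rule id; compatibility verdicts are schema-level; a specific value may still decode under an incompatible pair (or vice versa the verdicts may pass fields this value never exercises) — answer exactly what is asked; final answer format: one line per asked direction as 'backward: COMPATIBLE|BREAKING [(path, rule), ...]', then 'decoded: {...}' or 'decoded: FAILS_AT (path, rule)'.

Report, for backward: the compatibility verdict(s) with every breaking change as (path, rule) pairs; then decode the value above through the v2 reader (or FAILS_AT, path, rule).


backward: BREAKING [(age, R2), (blob, R1)]; decoded: FAILS_AT (blob, R1)

in Device below, arrows point writer -> reader
checking backward for Device: reader v2 against writer v1:
  string -> string, writer optional: title aligns to title
  float32 -> float64, writer required: score aligns to score
  string -> string, writer required: owner aligns to owner
  blob: no writer-side match
  age: no writer-side match
  string -> string, writer required: nickname aligns to nickname
  int32 -> int32, writer optional: zip aligns to zip
  string -> string, writer required: label aligns to phone
  writer field age has no reader counterpart
  breaking: (age, R2)
  breaking: (blob, R1)
  backward on Device therefore BREAKING (2)
decode (reader v2):
  title := "gamma"
  score := 3.75 (float32 -> float64)
  owner := "alpha"
  read fails at blob under R1 (no fill)
  => FAILS_AT (blob, R1)
remaining Device differences; none change what is asked:
  renamed field phone to label in record Device (alias phone declared on the renamed field) -> fires no rule on Device, leaving the asked answer as it is
  field score in record Device: type float32 changed to float64 (its default is dropped) -> affects forward compatibility only, which is not asked


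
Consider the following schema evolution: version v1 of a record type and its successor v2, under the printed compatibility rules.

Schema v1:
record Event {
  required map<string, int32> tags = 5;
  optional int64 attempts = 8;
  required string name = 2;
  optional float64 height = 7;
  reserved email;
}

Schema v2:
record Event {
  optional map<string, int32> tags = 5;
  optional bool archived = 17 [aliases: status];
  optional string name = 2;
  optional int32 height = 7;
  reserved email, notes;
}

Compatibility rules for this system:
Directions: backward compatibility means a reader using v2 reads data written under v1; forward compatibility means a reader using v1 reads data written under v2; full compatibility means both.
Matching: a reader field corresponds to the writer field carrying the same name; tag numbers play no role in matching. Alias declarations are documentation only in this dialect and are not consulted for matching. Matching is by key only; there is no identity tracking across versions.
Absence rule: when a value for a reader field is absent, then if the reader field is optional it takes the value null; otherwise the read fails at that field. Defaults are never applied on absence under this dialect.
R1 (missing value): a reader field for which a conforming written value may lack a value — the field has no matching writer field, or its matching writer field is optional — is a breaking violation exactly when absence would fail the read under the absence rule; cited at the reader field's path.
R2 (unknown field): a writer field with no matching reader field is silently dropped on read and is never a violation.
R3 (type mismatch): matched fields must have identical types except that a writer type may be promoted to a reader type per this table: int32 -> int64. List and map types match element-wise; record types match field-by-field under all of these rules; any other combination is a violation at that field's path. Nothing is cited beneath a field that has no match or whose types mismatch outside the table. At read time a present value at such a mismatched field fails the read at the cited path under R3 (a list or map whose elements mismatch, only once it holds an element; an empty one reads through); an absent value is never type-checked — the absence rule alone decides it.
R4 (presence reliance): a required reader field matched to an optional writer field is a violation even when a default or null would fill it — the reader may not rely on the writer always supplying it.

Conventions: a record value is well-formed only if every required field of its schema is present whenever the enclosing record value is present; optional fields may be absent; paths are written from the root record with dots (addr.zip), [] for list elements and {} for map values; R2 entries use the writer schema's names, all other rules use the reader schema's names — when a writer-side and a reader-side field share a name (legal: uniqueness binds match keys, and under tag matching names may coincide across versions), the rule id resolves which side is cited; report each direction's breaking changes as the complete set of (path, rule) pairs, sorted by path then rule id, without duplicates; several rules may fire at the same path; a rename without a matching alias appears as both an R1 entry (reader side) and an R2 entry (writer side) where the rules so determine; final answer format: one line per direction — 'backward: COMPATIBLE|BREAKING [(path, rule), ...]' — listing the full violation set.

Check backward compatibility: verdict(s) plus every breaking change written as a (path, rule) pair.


the writer's type comes first in each Event pair
checking backward for Event: reader v2 against writer v1:
  tags: paired with writer tags (map<string, int32> -> map<string, int32>; writer required)
  archived: no writer match
  name: paired with writer name (string -> string; writer required)
  height: paired with writer height (float64 -> int32; writer optional)
  attempts (writer side), unknown to reader
  violation R3 at height
  => backward: BREAKING (1)
ruling out the remaining Event differences:
  added field archived to record Event: optional bool, tag 17 (in v2 it sits immediately before name) -> inert for the asked Event verdict: nothing fires
  field tags in record Event: required changed to optional -> fires only in the forward direction of Event, which is not asked here
  removed field attempts from record Event -> inert for the asked Event verdict: nothing fires
  field name in record Event: required changed to optional -> fires only in the forward direction of Event, which is not asked here

backward: BREAKING [(height, R3)]


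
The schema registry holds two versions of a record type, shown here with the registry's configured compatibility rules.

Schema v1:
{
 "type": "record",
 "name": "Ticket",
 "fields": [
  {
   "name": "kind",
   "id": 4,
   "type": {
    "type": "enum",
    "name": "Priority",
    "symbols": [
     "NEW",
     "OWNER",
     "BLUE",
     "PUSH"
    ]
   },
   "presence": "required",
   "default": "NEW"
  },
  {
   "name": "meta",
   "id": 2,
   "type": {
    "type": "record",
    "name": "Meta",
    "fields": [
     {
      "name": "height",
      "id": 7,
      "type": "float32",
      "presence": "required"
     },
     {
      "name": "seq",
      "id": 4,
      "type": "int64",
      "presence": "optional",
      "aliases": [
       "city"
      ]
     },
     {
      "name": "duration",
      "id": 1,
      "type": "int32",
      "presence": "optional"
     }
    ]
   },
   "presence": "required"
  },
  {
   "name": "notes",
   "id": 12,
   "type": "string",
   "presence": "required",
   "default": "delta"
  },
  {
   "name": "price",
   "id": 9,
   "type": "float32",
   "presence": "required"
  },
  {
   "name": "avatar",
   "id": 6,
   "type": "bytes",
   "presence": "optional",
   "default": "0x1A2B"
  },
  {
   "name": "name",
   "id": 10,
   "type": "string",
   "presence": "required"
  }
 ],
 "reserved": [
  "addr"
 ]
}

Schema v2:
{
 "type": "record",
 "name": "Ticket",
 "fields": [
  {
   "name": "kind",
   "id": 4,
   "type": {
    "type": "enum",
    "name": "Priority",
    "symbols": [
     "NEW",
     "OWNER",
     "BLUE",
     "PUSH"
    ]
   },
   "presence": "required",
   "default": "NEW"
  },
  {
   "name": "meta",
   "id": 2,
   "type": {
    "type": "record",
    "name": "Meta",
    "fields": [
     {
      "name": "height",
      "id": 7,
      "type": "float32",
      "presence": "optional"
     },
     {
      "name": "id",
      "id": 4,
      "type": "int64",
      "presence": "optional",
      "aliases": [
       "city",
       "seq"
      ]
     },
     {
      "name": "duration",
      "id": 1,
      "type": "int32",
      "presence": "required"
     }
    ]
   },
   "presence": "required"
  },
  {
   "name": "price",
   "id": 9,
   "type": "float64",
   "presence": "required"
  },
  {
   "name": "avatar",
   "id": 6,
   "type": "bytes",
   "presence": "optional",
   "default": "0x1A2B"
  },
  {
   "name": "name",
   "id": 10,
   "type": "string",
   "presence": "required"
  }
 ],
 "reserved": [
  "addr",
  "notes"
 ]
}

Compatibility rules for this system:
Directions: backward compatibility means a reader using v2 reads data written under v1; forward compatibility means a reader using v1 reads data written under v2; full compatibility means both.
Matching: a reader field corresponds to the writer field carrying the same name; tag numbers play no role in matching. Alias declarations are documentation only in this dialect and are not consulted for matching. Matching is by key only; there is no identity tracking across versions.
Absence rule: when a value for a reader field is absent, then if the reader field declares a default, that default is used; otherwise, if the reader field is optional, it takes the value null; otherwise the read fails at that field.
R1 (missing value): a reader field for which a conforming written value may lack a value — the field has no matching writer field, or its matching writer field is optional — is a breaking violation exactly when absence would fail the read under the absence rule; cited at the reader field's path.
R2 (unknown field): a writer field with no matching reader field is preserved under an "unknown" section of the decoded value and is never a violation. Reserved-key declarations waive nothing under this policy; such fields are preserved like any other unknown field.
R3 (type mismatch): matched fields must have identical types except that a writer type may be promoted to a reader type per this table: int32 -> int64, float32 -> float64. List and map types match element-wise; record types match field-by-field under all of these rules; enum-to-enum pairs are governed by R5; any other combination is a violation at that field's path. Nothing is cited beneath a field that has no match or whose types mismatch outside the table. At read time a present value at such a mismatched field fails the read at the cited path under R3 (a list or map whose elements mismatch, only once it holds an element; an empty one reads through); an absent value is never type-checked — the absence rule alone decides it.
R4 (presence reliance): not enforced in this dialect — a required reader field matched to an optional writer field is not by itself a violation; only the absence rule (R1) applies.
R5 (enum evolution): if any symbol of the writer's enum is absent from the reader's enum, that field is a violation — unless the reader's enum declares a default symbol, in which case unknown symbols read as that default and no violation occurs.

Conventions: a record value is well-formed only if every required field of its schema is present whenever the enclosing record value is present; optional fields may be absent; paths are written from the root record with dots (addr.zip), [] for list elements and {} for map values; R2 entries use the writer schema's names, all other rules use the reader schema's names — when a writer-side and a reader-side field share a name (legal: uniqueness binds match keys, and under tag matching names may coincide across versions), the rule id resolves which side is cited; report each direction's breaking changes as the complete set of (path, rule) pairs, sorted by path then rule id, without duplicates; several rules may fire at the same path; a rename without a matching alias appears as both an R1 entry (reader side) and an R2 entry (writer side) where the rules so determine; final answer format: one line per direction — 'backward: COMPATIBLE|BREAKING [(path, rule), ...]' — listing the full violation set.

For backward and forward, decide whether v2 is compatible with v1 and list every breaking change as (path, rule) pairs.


each type pair in Ticket: writer, then reader
backward pass over Ticket, reader schema v2, writer schema v1:
  kind: Priority -> Priority, writer required; from kind
  meta: Meta -> Meta, writer required; from meta
  price: float32 -> float64, writer required; from price
  avatar: bytes -> bytes, writer optional; from avatar
  name: string -> string, writer required; from name
  writer notes: unknown to reader
  meta.height: float32 -> float32, writer required; from meta.height
  meta.id: no writer-side match
  meta.duration: int32 -> int32, writer optional; from meta.duration
  writer meta.seq: unknown to reader
  breaking: (meta.duration, R1)
  backward on Ticket therefore BREAKING (1)
forward pass over Ticket, reader schema v1, writer schema v2:
  kind: Priority -> Priority, writer required; from kind
  meta: Meta -> Meta, writer required; from meta
  notes: no writer-side match
  price: float64 -> float32, writer required; from price
  avatar: bytes -> bytes, writer optional; from avatar
  name: string -> string, writer required; from name
  meta.height: float32 -> float32, writer optional; from meta.height
  meta.seq: no writer-side match
  meta.duration: int32 -> int32, writer required; from meta.duration
  writer meta.id: unknown to reader
  breaking: (meta.height, R1)
  breaking: (price, R3)
  forward on Ticket therefore BREAKING (2)

backward: BREAKING [(meta.duration, R1)]; forward: BREAKING [(meta.height, R1), (price, R3)]
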